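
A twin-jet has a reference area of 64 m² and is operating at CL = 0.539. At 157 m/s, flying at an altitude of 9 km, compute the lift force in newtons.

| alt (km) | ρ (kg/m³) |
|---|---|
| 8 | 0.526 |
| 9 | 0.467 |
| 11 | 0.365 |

At 9 km, from the table: ρ = 0.467 kg/m³.
L = ½ρv²S·CL = ½ × 0.467 × 157² × 64 × 0.539 = 1.99×10^5 N ≈ 199 kN

L = 1.99×10^5 N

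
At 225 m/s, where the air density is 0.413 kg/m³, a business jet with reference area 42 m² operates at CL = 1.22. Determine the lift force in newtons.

L = 5.36×10^5 N

L = ½ρv²S·CL = ½ × 0.413 × 225² × 42 × 1.22 = 5.36×10^5 N ≈ 536 kN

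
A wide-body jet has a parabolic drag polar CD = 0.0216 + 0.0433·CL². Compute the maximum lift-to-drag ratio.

(L/D)max = 16.3

For CD = CD0 + K·CL², (L/D)max occurs at CL* = √(CD0/K) and equals 1/(2√(K·CD0)).
(L/D)max = 1/(2√(0.0433 × 0.0216)) = 1/(2 × 0.03058) = 16.3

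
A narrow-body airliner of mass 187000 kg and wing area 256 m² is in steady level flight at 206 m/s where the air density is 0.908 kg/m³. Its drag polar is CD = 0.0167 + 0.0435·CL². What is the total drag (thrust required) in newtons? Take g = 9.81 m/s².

Weight W = mg = 187000 × 9.81 = 1.8345×10^6 N; in level flight L = W.
q = ½ρv² = ½ × 0.908 × 206² = 19270 Pa.
Required CL = L/(qS) = 1.8345×10^6/(19270·256) = 0.3719.
CD = 0.0167 + 0.0435 × 0.3719² = 0.02272.
D = q·S·CD = 19270 × 256 × 0.02272 = 1.12×10^5 N

D = 1.12×10^5 N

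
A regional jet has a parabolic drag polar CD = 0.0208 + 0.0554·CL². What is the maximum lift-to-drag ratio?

(L/D)max = 14.7

For CD = CD0 + K·CL², (L/D)max occurs at CL* = √(CD0/K) and equals 1/(2√(K·CD0)).
(L/D)max = 1/(2√(0.0554 × 0.0208)) = 1/(2 × 0.03395) = 14.7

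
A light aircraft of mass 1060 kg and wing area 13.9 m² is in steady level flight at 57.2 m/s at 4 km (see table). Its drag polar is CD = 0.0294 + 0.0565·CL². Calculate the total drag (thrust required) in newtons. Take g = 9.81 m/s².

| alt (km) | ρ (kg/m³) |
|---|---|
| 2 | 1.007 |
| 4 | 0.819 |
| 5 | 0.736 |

D = 876 N

At 4 km, from the table: ρ = 0.819 kg/m³.
In steady level flight, lift balances weight: W = mg = 1060 × 9.81 = 10399 N.
Dynamic pressure q = 0.5 × 0.819 × 57.2² = 1340 Pa.
CL = 2W/(ρv²S) = 2×10399/(0.819×57.2²×13.9) = 0.5584.
CD = 0.0294 + 0.0565 × 0.5584² = 0.04701.
D = q·S·CD = 1340 × 13.9 × 0.04701 = 875.6 N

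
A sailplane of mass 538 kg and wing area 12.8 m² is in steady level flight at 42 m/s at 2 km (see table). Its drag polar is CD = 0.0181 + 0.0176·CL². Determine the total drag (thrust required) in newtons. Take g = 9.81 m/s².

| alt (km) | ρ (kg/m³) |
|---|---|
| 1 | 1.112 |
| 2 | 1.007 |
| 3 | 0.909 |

D = 249 N

At 2 km, from the table: ρ = 1.007 kg/m³.
Weight W = mg = 538 × 9.81 = 5277.8 N; in level flight L = W.
Dynamic pressure q = 0.5 × 1.007 × 42² = 888.2 Pa.
CL = 2W/(ρv²S) = 2×5277.8/(1.007×42²×12.8) = 0.4642.
CD = 0.0181 + 0.0176 × 0.4642² = 0.02189.
D = q·S·CD = 888.2 × 12.8 × 0.02189 = 248.9 N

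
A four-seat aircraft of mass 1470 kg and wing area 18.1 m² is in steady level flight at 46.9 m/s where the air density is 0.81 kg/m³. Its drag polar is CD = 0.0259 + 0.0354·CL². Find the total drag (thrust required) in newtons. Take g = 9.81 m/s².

Level flight ⇒ L = W = m·g = 1470 × 9.81 = 14421 N.
q = ½ρv² = ½ × 0.81 × 46.9² = 890.8 Pa.
CL = W/(q·S) = 14421 / (890.8 × 18.1) = 0.8943.
CD = 0.0259 + 0.0354 × 0.8943² = 0.05422.
D = q·S·CD = 890.8 × 18.1 × 0.05422 = 874.2 N

D = 874 N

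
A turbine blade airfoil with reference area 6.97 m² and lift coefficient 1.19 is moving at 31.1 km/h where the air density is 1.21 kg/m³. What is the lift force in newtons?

L = 374 N

Convert speed: v = 31.1 km/h ÷ 3.6 = 8.639 m/s.
Dynamic pressure q = ½ρv² = ½ × 1.21 × 8.639² = 45.15 Pa.
L = q·S·CL = 45.15 × 6.97 × 1.19 = 374 N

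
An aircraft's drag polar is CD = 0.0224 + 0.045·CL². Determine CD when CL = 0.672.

CD = 0.0427

CD = 0.0224 + 0.045 × 0.672² = 0.0224 + 0.02032 = 0.0427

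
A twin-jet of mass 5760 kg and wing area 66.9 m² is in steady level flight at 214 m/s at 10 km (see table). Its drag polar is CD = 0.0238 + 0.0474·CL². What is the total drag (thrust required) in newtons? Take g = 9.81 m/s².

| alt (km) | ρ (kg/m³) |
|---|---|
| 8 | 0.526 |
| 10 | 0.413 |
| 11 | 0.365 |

D = 15300 N

At 10 km, from the table: ρ = 0.413 kg/m³.
In steady level flight, lift balances weight: W = mg = 5760 × 9.81 = 56506 N.
q = ½ρv² = ½ × 0.413 × 214² = 9457 Pa.
CL = 2W/(ρv²S) = 2×56506/(0.413×214²×66.9) = 0.08931.
CD = 0.0238 + 0.0474 × 0.08931² = 0.02418.
D = q·S·CD = 9457 × 66.9 × 0.02418 = 15300 N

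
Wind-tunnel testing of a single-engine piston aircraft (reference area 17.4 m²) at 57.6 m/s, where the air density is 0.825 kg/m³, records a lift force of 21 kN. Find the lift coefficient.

CL = 0.882

From L = ½ρv²S·CL, rearranging gives CL = 2L/(ρv²S).
CL = 2 × 21000 / (0.825 × 57.6² × 17.4) = 0.882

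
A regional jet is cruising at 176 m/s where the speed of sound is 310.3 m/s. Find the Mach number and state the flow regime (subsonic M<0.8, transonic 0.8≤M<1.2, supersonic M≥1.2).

M = v/a = 176 / 310.3 = 0.567
M = 0.567 → subsonic.

M = 0.567 (subsonic)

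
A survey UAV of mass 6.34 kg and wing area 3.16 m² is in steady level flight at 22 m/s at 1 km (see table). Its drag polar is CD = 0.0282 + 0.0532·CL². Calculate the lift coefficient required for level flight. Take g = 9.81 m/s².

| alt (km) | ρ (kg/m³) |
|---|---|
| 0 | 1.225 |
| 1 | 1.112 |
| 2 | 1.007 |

CL = 0.0731

At 1 km, from the table: ρ = 1.112 kg/m³.
Weight W = mg = 6.34 × 9.81 = 62.195 N; in level flight L = W.
q = ½ρv² = ½ × 1.112 × 22² = 269.1 Pa.
CL = W/(q·S) = 62.195 / (269.1 × 3.16) = 0.07314.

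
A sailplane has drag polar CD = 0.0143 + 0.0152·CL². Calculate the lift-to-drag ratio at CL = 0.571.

CD = 0.0143 + 0.0152 × 0.571² = 0.01926
L/D = CL/CD = 0.571 / 0.01926 = 29.7

L/D = 29.7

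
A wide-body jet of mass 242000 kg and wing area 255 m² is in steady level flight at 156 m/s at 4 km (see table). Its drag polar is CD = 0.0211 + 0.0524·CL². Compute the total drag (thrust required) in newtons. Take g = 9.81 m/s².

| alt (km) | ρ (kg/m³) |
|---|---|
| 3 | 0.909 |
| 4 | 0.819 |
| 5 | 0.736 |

D = 1.7×10^5 N

At 4 km, from the table: ρ = 0.819 kg/m³.
Weight W = mg = 242000 × 9.81 = 2.374×10^6 N; in level flight L = W.
q = ½ρv² = ½ × 0.819 × 156² = 9966 Pa.
CL = 2W/(ρv²S) = 2×2.374×10^6/(0.819×156²×255) = 0.9342.
CD = 0.0211 + 0.0524 × 0.9342² = 0.06683.
D = q·S·CD = 9966 × 255 × 0.06683 = 1.698×10^5 N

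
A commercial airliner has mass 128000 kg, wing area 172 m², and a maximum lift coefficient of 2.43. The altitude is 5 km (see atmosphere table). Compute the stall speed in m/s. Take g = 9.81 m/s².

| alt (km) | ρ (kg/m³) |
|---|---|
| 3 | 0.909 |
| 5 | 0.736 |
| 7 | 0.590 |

V_stall = 90.4 m/s

At 5 km, from the table: ρ = 0.736 kg/m³.
Stall occurs when L = W at CL,max. W = mg = 128000 × 9.81 = 1.256×10^6 N.
From L = ½ρV²S·CL,max = W: V_stall = √(2W/(ρSCL,max)) = √(2·1.256×10^6/(0.736·172·2.43))
V_stall = √8164 = 90.4 m/s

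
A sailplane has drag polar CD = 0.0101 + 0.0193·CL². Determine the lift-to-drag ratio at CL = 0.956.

CD = 0.0101 + 0.0193 × 0.956² = 0.02774
L/D = CL/CD = 0.956 / 0.02774 = 34.5

L/D = 34.5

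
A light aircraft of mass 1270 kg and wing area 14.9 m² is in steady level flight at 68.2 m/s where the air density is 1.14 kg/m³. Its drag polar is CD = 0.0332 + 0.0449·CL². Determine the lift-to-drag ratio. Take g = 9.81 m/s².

Weight W = mg = 1270 × 9.81 = 12459 N; in level flight L = W.
q = ½ρv² = ½ × 1.14 × 68.2² = 2651 Pa.
CL = W/(q·S) = 12459 / (2651 × 14.9) = 0.3154.
CD = 0.0332 + 0.0449 × 0.3154² = 0.03767.
L/D = CL/CD = 0.3154 / 0.03767 = 8.37

L/D = 8.37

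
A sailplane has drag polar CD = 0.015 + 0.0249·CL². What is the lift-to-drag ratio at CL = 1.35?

CD = 0.015 + 0.0249 × 1.35² = 0.06038
L/D = CL/CD = 1.35 / 0.06038 = 22.4

L/D = 22.4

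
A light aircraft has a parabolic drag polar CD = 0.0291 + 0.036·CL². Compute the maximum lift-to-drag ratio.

For CD = CD0 + K·CL², (L/D)max occurs at CL* = √(CD0/K) and equals 1/(2√(K·CD0)).
(L/D)max = 1/(2√(0.036 × 0.0291)) = 1/(2 × 0.03237) = 15.4

(L/D)max = 15.4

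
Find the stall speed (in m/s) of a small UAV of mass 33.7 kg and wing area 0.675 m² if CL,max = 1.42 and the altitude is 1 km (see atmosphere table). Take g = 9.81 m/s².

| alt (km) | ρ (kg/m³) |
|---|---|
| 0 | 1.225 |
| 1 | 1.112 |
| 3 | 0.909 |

At 1 km, from the table: ρ = 1.112 kg/m³.
Stall occurs when L = W at CL,max. W = mg = 33.7 × 9.81 = 330.6 N.
V_stall = √(2W/(ρ·S·CL,max)) = √(2 × 330.6 / (1.112 × 0.675 × 1.42))
V_stall = √620.3 = 24.9 m/s

V_stall = 24.9 m/s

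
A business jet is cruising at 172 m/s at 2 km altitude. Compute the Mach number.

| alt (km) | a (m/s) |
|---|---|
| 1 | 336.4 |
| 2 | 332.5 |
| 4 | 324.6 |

M = 0.517

At 2 km, from the table: a = 332.5 m/s.
M = v/a = 172 / 332.5 = 0.517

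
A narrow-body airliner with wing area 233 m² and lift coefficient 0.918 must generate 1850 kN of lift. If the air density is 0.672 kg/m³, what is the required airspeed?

L = ½ρv²S·CL ⇒ v = √(2L/(ρ·S·CL))
v = √(2 × 1.85×10^6 / (0.672 × 233 × 0.918)) = √25740 = 160 m/s

v = 160 m/s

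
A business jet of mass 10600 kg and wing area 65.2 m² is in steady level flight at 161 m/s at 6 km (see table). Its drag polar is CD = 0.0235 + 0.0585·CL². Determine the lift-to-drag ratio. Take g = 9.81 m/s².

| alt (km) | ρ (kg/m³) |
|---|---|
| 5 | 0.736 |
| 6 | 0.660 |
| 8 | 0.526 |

L/D = 7.3

At 6 km, from the table: ρ = 0.660 kg/m³.
Weight W = mg = 10600 × 9.81 = 1.0399×10^5 N; in level flight L = W.
Dynamic pressure q = 0.5 × 0.66 × 161² = 8554 Pa.
CL = 2W/(ρv²S) = 2×1.0399×10^5/(0.66×161²×65.2) = 0.1864.
CD = 0.0235 + 0.0585 × 0.1864² = 0.02553.
L/D = CL/CD = 0.1864 / 0.02553 = 7.3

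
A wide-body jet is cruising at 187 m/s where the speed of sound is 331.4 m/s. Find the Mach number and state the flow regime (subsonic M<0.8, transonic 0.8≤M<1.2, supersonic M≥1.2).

M = v/a = 187 / 331.4 = 0.564
M = 0.564 → subsonic.

M = 0.564 (subsonic)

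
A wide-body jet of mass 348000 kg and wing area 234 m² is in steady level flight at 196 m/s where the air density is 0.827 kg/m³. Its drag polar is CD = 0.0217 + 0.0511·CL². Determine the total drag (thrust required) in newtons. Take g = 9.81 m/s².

In steady level flight, lift balances weight: W = mg = 348000 × 9.81 = 3.4139×10^6 N.
Dynamic pressure q = 0.5 × 0.827 × 196² = 15890 Pa.
CL = 2W/(ρv²S) = 2×3.4139×10^6/(0.827×196²×234) = 0.9184.
CD = 0.0217 + 0.0511 × 0.9184² = 0.0648.
D = q·S·CD = 15890 × 234 × 0.0648 = 2.409×10^5 N

D = 2.41×10^5 N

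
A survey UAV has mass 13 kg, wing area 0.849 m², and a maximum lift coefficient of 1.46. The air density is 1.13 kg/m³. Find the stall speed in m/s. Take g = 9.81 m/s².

Stall occurs when L = W at CL,max. W = mg = 13 × 9.81 = 127.5 N.
From L = ½ρV²S·CL,max = W: V_stall = √(2W/(ρSCL,max)) = √(2·127.5/(1.13·0.849·1.46))
V_stall = √182.1 = 13.5 m/s

V_stall = 13.5 m/s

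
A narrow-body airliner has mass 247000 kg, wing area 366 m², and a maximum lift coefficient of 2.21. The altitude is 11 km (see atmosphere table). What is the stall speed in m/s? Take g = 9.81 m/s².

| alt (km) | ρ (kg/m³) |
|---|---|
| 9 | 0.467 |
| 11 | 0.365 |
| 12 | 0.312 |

V_stall = 128 m/s

At 11 km, from the table: ρ = 0.365 kg/m³.
Stall occurs when L = W at CL,max. W = mg = 247000 × 9.81 = 2.423×10^6 N.
V_stall = √(2W/(ρ·S·CL,max)) = √(2 × 2.423×10^6 / (0.365 × 366 × 2.21))
V_stall = √16410 = 128 m/s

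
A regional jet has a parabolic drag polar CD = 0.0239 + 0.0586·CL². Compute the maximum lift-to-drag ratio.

For CD = CD0 + K·CL², (L/D)max occurs at CL* = √(CD0/K) and equals 1/(2√(K·CD0)).
(L/D)max = 1/(2√(0.0586 × 0.0239)) = 1/(2 × 0.03742) = 13.4

(L/D)max = 13.4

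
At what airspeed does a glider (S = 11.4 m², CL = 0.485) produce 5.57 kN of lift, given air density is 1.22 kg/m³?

L = ½ρv²S·CL ⇒ v = √(2L/(ρ·S·CL))
v = √(2 × 5570 / (1.22 × 11.4 × 0.485)) = √1652 = 40.6 m/s

v = 40.6 m/s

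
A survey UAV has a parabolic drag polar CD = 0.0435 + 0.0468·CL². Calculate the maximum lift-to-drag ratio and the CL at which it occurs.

(L/D)max = 11.1, at CL = 0.964

For CD = CD0 + K·CL², (L/D)max occurs at CL* = √(CD0/K) and equals 1/(2√(K·CD0)).
(L/D)max = 1/(2√(0.0468 × 0.0435)) = 1/(2 × 0.04512) = 11.1
CL* = √(0.0435/0.0468) = 0.964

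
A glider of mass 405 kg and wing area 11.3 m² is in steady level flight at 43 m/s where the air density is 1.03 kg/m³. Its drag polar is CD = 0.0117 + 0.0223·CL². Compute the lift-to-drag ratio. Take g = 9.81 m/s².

L/D = 25

Weight W = mg = 405 × 9.81 = 3973.1 N; in level flight L = W.
Dynamic pressure q = 0.5 × 1.03 × 43² = 952.2 Pa.
CL = 2W/(ρv²S) = 2×3973.1/(1.03×43²×11.3) = 0.3692.
CD = 0.0117 + 0.0223 × 0.3692² = 0.01474.
L/D = CL/CD = 0.3692 / 0.01474 = 25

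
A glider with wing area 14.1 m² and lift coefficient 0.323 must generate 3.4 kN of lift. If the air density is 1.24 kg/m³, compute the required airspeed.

L = ½ρv²S·CL ⇒ v = √(2L/(ρ·S·CL))
v = √(2 × 3400 / (1.24 × 14.1 × 0.323)) = √1204 = 34.7 m/s

v = 34.7 m/s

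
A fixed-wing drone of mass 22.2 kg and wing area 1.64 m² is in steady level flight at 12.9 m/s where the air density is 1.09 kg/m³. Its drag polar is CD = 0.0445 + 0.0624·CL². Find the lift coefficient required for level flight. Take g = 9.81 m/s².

CL = 1.46

Weight W = mg = 22.2 × 9.81 = 217.78 N; in level flight L = W.
q = ½ρv² = ½ × 1.09 × 12.9² = 90.69 Pa.
CL = W/(q·S) = 217.78 / (90.69 × 1.64) = 1.464.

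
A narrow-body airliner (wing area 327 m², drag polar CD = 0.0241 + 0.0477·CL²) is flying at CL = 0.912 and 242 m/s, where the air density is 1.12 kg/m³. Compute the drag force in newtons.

CD = 0.0241 + 0.0477 × 0.912² = 0.06377
D = ½ρv²S·CD = ½ × 1.12 × 242² × 327 × 0.06377 = 6.84×10^5 N

D = 6.84×10^5 N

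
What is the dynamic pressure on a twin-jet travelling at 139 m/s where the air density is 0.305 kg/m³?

q = 2950 Pa

q = ½ρv² = ½ × 0.305 × 139² = 2950 Pa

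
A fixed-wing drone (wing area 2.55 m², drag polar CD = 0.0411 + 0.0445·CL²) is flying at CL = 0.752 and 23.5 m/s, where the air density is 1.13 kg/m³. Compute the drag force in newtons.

CD = 0.0411 + 0.0445 × 0.752² = 0.06626
D = ½ρv²S·CD = ½ × 1.13 × 23.5² × 2.55 × 0.06626 = 52.7 N

D = 52.7 N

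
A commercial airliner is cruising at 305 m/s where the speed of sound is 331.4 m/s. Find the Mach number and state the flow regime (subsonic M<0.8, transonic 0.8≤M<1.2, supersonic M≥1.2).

M = v/a = 305 / 331.4 = 0.92
M = 0.92 → transonic.

M = 0.92 (transonic)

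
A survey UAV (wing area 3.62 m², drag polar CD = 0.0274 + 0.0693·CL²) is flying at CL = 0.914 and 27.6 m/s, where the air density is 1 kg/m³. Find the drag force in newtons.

D = 118 N

CD = 0.0274 + 0.0693 × 0.914² = 0.08529
D = ½ρv²S·CD = ½ × 1 × 27.6² × 3.62 × 0.08529 = 118 N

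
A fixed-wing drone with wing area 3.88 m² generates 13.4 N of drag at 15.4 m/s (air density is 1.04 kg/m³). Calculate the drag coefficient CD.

From D = ½ρv²S·CD, rearranging gives CD = 2D/(ρv²S).
CD = 2 × 13.4 / (1.04 × 15.4² × 3.88) = 0.028

CD = 0.028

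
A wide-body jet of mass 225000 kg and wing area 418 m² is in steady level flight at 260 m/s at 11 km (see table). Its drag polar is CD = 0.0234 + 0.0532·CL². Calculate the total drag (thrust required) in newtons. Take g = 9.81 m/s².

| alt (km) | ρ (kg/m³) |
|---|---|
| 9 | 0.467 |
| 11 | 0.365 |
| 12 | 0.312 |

At 11 km, from the table: ρ = 0.365 kg/m³.
In steady level flight, lift balances weight: W = mg = 225000 × 9.81 = 2.2072×10^6 N.
Dynamic pressure q = 0.5 × 0.365 × 260² = 12340 Pa.
Required CL = L/(qS) = 2.2072×10^6/(12340·418) = 0.428.
CD = 0.0234 + 0.0532 × 0.428² = 0.03315.
D = q·S·CD = 12340 × 418 × 0.03315 = 1.709×10^5 N

D = 1.71×10^5 N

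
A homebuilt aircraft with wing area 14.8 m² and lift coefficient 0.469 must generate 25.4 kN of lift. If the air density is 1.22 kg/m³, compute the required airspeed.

L = ½ρv²S·CL ⇒ v = √(2L/(ρ·S·CL))
v = √(2 × 25400 / (1.22 × 14.8 × 0.469)) = √5999 = 77.5 m/s

v = 77.5 m/s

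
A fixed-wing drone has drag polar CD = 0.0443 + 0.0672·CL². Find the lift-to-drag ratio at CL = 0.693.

L/D = 9.05

CD = 0.0443 + 0.0672 × 0.693² = 0.07657
L/D = CL/CD = 0.693 / 0.07657 = 9.05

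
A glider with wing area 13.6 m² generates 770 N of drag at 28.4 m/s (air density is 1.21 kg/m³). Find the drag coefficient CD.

CD = 0.116

From D = ½ρv²S·CD, rearranging gives CD = 2D/(ρv²S).
CD = 2 × 770 / (1.21 × 28.4² × 13.6) = 0.116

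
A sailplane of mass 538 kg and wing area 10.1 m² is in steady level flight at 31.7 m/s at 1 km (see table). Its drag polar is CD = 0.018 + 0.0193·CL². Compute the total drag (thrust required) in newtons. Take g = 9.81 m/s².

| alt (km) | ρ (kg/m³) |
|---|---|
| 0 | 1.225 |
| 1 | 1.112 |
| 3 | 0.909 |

At 1 km, from the table: ρ = 1.112 kg/m³.
In steady level flight, lift balances weight: W = mg = 538 × 9.81 = 5277.8 N.
Dynamic pressure q = 0.5 × 1.112 × 31.7² = 558.7 Pa.
CL = 2W/(ρv²S) = 2×5277.8/(1.112×31.7²×10.1) = 0.9353.
CD = 0.018 + 0.0193 × 0.9353² = 0.03488.
D = q·S·CD = 558.7 × 10.1 × 0.03488 = 196.8 N

D = 197 N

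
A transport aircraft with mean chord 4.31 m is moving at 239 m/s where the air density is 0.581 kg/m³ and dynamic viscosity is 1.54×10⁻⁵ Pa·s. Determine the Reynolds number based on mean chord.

Re = 3.89×10^7

Re = ρ·v·c/μ = 0.581 × 239 × 4.31 / (1.54×10⁻⁵) = 3.89×10^7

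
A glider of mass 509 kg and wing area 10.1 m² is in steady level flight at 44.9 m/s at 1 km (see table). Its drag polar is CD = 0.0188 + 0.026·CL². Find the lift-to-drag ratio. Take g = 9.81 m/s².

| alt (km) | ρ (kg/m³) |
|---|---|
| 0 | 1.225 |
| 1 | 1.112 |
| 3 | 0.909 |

At 1 km, from the table: ρ = 1.112 kg/m³.
In steady level flight, lift balances weight: W = mg = 509 × 9.81 = 4993.3 N.
Dynamic pressure q = 0.5 × 1.112 × 44.9² = 1121 Pa.
Required CL = L/(qS) = 4993.3/(1121·10.1) = 0.4411.
CD = 0.0188 + 0.026 × 0.4411² = 0.02386.
L/D = CL/CD = 0.4411 / 0.02386 = 18.5

L/D = 18.5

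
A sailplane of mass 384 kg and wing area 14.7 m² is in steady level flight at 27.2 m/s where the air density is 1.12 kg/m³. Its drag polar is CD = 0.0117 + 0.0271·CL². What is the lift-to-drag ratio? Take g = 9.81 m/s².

L/D = 28

In steady level flight, lift balances weight: W = mg = 384 × 9.81 = 3767 N.
Dynamic pressure q = 0.5 × 1.12 × 27.2² = 414.3 Pa.
Required CL = L/(qS) = 3767/(414.3·14.7) = 0.6185.
CD = 0.0117 + 0.0271 × 0.6185² = 0.02207.
L/D = CL/CD = 0.6185 / 0.02207 = 28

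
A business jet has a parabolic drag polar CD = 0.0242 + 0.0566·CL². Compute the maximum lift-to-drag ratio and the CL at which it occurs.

(L/D)max = 13.5, at CL = 0.654

For CD = CD0 + K·CL², (L/D)max occurs at CL* = √(CD0/K) and equals 1/(2√(K·CD0)).
(L/D)max = 1/(2√(0.0566 × 0.0242)) = 1/(2 × 0.03701) = 13.5
CL* = √(0.0242/0.0566) = 0.654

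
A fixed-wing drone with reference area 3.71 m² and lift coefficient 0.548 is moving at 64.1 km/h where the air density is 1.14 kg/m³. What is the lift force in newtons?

L = 367 N

Convert speed: v = 64.1 km/h ÷ 3.6 = 17.81 m/s.
Dynamic pressure q = ½ρv² = ½ × 1.14 × 17.81² = 180.7 Pa.
L = q·S·CL = 180.7 × 3.71 × 0.548 = 367 N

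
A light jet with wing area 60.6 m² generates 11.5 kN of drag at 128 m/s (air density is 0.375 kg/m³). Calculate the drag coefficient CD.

From D = ½ρv²S·CD, rearranging gives CD = 2D/(ρv²S).
CD = 2 × 11500 / (0.375 × 128² × 60.6) = 0.0618

CD = 0.0618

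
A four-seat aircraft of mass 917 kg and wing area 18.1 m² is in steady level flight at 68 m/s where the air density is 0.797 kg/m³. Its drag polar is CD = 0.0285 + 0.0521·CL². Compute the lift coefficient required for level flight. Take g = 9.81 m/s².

Weight W = mg = 917 × 9.81 = 8995.8 N; in level flight L = W.
Dynamic pressure q = 0.5 × 0.797 × 68² = 1843 Pa.
CL = W/(q·S) = 8995.8 / (1843 × 18.1) = 0.2697.

CL = 0.27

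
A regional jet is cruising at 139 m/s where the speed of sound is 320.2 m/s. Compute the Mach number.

M = v/a = 139 / 320.2 = 0.434

M = 0.434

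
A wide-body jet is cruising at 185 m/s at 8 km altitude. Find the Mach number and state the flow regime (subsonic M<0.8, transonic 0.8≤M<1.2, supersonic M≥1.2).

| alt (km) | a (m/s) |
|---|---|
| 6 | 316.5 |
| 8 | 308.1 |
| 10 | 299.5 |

At 8 km, from the table: a = 308.1 m/s.
M = v/a = 185 / 308.1 = 0.6
M = 0.6 → subsonic.

M = 0.6 (subsonic)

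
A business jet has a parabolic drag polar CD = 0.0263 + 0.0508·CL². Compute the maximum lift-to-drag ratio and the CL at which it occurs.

(L/D)max = 13.7, at CL = 0.72

For CD = CD0 + K·CL², (L/D)max occurs at CL* = √(CD0/K) and equals 1/(2√(K·CD0)).
(L/D)max = 1/(2√(0.0508 × 0.0263)) = 1/(2 × 0.03655) = 13.7
CL* = √(0.0263/0.0508) = 0.72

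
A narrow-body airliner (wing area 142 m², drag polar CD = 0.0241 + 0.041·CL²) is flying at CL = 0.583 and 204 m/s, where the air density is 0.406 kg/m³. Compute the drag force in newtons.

CD = 0.0241 + 0.041 × 0.583² = 0.03804
D = ½ρv²S·CD = ½ × 0.406 × 204² × 142 × 0.03804 = 45600 N

D = 45600 N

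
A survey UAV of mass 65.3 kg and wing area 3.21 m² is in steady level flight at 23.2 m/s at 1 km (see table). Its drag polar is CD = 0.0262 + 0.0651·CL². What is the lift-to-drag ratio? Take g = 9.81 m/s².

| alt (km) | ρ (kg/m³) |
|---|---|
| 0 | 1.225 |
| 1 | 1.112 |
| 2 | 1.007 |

L/D = 12.1

At 1 km, from the table: ρ = 1.112 kg/m³.
In steady level flight, lift balances weight: W = mg = 65.3 × 9.81 = 640.59 N.
Dynamic pressure q = 0.5 × 1.112 × 23.2² = 299.3 Pa.
CL = W/(q·S) = 640.59 / (299.3 × 3.21) = 0.6668.
CD = 0.0262 + 0.0651 × 0.6668² = 0.05515.
L/D = CL/CD = 0.6668 / 0.05515 = 12.1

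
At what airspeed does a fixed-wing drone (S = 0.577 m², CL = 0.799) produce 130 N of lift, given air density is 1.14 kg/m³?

v = 22.2 m/s

L = ½ρv²S·CL ⇒ v = √(2L/(ρ·S·CL))
v = √(2 × 130 / (1.14 × 0.577 × 0.799)) = √494.7 = 22.2 m/s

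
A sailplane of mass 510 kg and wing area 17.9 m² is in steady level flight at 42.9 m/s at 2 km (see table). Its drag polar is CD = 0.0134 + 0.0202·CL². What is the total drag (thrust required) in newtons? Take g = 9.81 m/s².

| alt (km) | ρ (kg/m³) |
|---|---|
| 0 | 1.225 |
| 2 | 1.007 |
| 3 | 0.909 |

At 2 km, from the table: ρ = 1.007 kg/m³.
Level flight ⇒ L = W = m·g = 510 × 9.81 = 5003.1 N.
q = ½ρv² = ½ × 1.007 × 42.9² = 926.6 Pa.
Required CL = L/(qS) = 5003.1/(926.6·17.9) = 0.3016.
CD = 0.0134 + 0.0202 × 0.3016² = 0.01524.
D = q·S·CD = 926.6 × 17.9 × 0.01524 = 252.7 N

D = 253 N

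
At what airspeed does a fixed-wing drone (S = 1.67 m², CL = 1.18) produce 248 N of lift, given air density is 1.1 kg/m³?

v = 15.1 m/s

L = ½ρv²S·CL ⇒ v = √(2L/(ρ·S·CL))
v = √(2 × 248 / (1.1 × 1.67 × 1.18)) = √228.8 = 15.1 m/s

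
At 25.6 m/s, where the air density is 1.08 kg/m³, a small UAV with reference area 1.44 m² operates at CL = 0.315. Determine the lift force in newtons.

Dynamic pressure q = ½ρv² = ½ × 1.08 × 25.6² = 353.9 Pa.
L = q·S·CL = 353.9 × 1.44 × 0.315 = 161 N

L = 161 N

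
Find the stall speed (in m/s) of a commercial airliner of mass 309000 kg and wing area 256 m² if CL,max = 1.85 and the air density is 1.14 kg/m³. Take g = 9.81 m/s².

V_stall = 106 m/s

At stall, lift equals weight: L = W = m·g = 309000 × 9.81 = 3.031×10^6 N.
V_stall = √(2W/(ρ·S·CL,max)) = √(2 × 3.031×10^6 / (1.14 × 256 × 1.85))
V_stall = √11230 = 106 m/s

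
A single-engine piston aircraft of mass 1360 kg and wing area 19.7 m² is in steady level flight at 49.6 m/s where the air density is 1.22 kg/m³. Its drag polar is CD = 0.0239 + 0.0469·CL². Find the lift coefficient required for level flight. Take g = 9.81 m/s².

CL = 0.451

Level flight ⇒ L = W = m·g = 1360 × 9.81 = 13342 N.
q = ½ρv² = ½ × 1.22 × 49.6² = 1501 Pa.
CL = 2W/(ρv²S) = 2×13342/(1.22×49.6²×19.7) = 0.4513.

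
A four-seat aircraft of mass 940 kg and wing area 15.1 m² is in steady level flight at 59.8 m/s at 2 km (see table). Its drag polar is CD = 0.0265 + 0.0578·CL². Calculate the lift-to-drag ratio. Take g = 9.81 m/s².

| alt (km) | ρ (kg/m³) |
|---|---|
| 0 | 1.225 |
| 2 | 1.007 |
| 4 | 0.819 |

At 2 km, from the table: ρ = 1.007 kg/m³.
Weight W = mg = 940 × 9.81 = 9221.4 N; in level flight L = W.
q = ½ρv² = ½ × 1.007 × 59.8² = 1801 Pa.
CL = W/(q·S) = 9221.4 / (1801 × 15.1) = 0.3392.
CD = 0.0265 + 0.0578 × 0.3392² = 0.03315.
L/D = CL/CD = 0.3392 / 0.03315 = 10.2

L/D = 10.2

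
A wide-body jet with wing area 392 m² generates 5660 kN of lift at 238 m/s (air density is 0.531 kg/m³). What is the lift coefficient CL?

CL = 0.96

From L = ½ρv²S·CL, rearranging gives CL = 2L/(ρv²S).
CL = 2 × 5.66×10^6 / (0.531 × 238² × 392) = 0.96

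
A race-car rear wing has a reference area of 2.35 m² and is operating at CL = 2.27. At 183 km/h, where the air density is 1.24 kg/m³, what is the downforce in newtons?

Convert speed: v = 183 km/h ÷ 3.6 = 50.83 m/s.
Dynamic pressure q = ½ρv² = ½ × 1.24 × 50.83² = 1602 Pa.
L = q·S·CL = 1602 × 2.35 × 2.27 = 8550 N ≈ 8.55 kN

L = 8550 N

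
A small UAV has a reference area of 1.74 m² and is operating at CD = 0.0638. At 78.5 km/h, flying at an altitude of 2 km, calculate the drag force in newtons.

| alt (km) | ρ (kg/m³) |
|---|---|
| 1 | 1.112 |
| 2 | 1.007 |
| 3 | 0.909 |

At 2 km, from the table: ρ = 1.007 kg/m³.
Convert speed: v = 78.5 km/h ÷ 3.6 = 21.81 m/s.
Dynamic pressure q = ½ρv² = ½ × 1.007 × 21.81² = 239.4 Pa.
D = q·S·CD = 239.4 × 1.74 × 0.0638 = 26.6 N

D = 26.6 N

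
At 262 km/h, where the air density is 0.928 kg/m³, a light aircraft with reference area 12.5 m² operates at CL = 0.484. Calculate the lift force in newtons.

Convert speed: v = 262 km/h ÷ 3.6 = 72.78 m/s.
Dynamic pressure q = ½ρv² = ½ × 0.928 × 72.78² = 2458 Pa.
L = q·S·CL = 2458 × 12.5 × 0.484 = 14900 N ≈ 14.9 kN

L = 14900 N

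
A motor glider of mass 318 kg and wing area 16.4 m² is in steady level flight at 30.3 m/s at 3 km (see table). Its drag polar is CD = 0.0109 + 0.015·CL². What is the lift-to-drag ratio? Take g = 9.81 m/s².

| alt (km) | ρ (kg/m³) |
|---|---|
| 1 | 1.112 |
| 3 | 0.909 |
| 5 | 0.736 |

L/D = 32.5

At 3 km, from the table: ρ = 0.909 kg/m³.
In steady level flight, lift balances weight: W = mg = 318 × 9.81 = 3119.6 N.
Dynamic pressure q = 0.5 × 0.909 × 30.3² = 417.3 Pa.
CL = 2W/(ρv²S) = 2×3119.6/(0.909×30.3²×16.4) = 0.4559.
CD = 0.0109 + 0.015 × 0.4559² = 0.01402.
L/D = CL/CD = 0.4559 / 0.01402 = 32.5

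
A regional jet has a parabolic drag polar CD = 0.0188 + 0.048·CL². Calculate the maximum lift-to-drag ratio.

For CD = CD0 + K·CL², (L/D)max occurs at CL* = √(CD0/K) and equals 1/(2√(K·CD0)).
(L/D)max = 1/(2√(0.048 × 0.0188)) = 1/(2 × 0.03004) = 16.6

(L/D)max = 16.6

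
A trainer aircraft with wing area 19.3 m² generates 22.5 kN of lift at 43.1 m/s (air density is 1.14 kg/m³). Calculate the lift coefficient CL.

CL = 1.1

From L = ½ρv²S·CL, rearranging gives CL = 2L/(ρv²S).
CL = 2 × 22500 / (1.14 × 43.1² × 19.3) = 1.1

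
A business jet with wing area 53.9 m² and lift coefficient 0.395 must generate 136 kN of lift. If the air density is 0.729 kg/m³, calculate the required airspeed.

v = 132 m/s

L = ½ρv²S·CL ⇒ v = √(2L/(ρ·S·CL))
v = √(2 × 1.36×10^5 / (0.729 × 53.9 × 0.395)) = √17520 = 132 m/s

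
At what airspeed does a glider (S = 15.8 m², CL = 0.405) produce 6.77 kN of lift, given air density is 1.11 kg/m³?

v = 43.7 m/s

L = ½ρv²S·CL ⇒ v = √(2L/(ρ·S·CL))
v = √(2 × 6770 / (1.11 × 15.8 × 0.405)) = √1906 = 43.7 m/s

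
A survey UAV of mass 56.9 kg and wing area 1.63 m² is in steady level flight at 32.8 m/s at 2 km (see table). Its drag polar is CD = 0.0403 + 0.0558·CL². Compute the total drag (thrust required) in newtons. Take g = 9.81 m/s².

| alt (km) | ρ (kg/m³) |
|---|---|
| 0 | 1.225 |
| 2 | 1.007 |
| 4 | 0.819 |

At 2 km, from the table: ρ = 1.007 kg/m³.
In steady level flight, lift balances weight: W = mg = 56.9 × 9.81 = 558.19 N.
q = ½ρv² = ½ × 1.007 × 32.8² = 541.7 Pa.
CL = 2W/(ρv²S) = 2×558.19/(1.007×32.8²×1.63) = 0.6322.
CD = 0.0403 + 0.0558 × 0.6322² = 0.0626.
D = q·S·CD = 541.7 × 1.63 × 0.0626 = 55.27 N

D = 55.3 N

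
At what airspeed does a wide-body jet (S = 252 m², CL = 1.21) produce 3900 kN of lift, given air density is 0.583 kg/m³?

v = 209 m/s

L = ½ρv²S·CL ⇒ v = √(2L/(ρ·S·CL))
v = √(2 × 3.9×10^6 / (0.583 × 252 × 1.21)) = √43880 = 209 m/s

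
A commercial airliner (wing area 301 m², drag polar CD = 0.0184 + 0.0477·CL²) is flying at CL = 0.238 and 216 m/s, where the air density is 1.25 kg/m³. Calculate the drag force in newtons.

D = 1.85×10^5 N

CD = 0.0184 + 0.0477 × 0.238² = 0.0211
D = ½ρv²S·CD = ½ × 1.25 × 216² × 301 × 0.0211 = 1.85×10^5 N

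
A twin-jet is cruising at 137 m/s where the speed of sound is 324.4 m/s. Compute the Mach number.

M = v/a = 137 / 324.4 = 0.422

M = 0.422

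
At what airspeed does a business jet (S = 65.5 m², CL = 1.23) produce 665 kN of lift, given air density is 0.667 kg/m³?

L = ½ρv²S·CL ⇒ v = √(2L/(ρ·S·CL))
v = √(2 × 6.65×10^5 / (0.667 × 65.5 × 1.23)) = √24750 = 157 m/s

v = 157 m/s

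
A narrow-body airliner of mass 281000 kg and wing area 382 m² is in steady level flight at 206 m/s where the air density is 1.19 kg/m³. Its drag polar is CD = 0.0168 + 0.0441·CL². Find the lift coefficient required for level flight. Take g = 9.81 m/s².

CL = 0.286

In steady level flight, lift balances weight: W = mg = 281000 × 9.81 = 2.7566×10^6 N.
Dynamic pressure q = 0.5 × 1.19 × 206² = 25250 Pa.
CL = 2W/(ρv²S) = 2×2.7566×10^6/(1.19×206²×382) = 0.2858.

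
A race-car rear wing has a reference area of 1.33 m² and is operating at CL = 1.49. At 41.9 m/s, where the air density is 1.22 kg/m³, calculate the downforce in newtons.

Dynamic pressure q = ½ρv² = ½ × 1.22 × 41.9² = 1071 Pa.
L = q·S·CL = 1071 × 1.33 × 1.49 = 2120 N

L = 2120 N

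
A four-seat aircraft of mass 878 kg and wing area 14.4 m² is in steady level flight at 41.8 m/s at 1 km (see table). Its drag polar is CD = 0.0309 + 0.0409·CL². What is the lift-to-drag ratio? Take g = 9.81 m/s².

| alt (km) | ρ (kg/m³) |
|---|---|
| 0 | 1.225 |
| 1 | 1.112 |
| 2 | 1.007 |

At 1 km, from the table: ρ = 1.112 kg/m³.
In steady level flight, lift balances weight: W = mg = 878 × 9.81 = 8613.2 N.
Dynamic pressure q = 0.5 × 1.112 × 41.8² = 971.5 Pa.
CL = 2W/(ρv²S) = 2×8613.2/(1.112×41.8²×14.4) = 0.6157.
CD = 0.0309 + 0.0409 × 0.6157² = 0.0464.
L/D = CL/CD = 0.6157 / 0.0464 = 13.3

L/D = 13.3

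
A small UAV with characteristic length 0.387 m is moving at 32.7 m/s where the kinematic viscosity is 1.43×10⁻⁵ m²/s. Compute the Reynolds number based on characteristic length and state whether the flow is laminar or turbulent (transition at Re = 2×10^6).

Re = v·c/ν = 32.7 × 0.387 / (1.43×10⁻⁵) = 8.85×10^5
Since 8.85×10^5 < 2×10^6, the flow is laminar.

Re = 8.85×10^5 (laminar)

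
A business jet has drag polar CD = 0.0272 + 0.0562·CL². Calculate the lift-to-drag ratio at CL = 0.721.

L/D = 12.8

CD = 0.0272 + 0.0562 × 0.721² = 0.05642
L/D = CL/CD = 0.721 / 0.05642 = 12.8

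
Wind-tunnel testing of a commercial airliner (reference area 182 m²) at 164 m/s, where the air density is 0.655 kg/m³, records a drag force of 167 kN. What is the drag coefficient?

From D = ½ρv²S·CD, rearranging gives CD = 2D/(ρv²S).
CD = 2 × 1.67×10^5 / (0.655 × 164² × 182) = 0.104

CD = 0.104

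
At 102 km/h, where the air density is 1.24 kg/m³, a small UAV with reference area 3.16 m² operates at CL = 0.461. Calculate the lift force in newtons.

L = 725 N

Convert speed: v = 102 km/h ÷ 3.6 = 28.33 m/s.
Dynamic pressure q = ½ρv² = ½ × 1.24 × 28.33² = 497.7 Pa.
L = q·S·CL = 497.7 × 3.16 × 0.461 = 725 N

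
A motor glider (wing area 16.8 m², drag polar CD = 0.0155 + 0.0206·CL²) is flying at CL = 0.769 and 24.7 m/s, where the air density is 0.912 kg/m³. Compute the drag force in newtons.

D = 129 N

CD = 0.0155 + 0.0206 × 0.769² = 0.02768
D = ½ρv²S·CD = ½ × 0.912 × 24.7² × 16.8 × 0.02768 = 129 N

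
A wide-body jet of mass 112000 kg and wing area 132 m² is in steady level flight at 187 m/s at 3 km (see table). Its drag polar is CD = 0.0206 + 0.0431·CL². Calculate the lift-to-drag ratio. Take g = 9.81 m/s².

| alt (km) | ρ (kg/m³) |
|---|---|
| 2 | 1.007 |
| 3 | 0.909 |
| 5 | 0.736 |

L/D = 16.2

At 3 km, from the table: ρ = 0.909 kg/m³.
Weight W = mg = 112000 × 9.81 = 1.0987×10^6 N; in level flight L = W.
q = ½ρv² = ½ × 0.909 × 187² = 15890 Pa.
CL = W/(q·S) = 1.0987×10^6 / (15890 × 132) = 0.5237.
CD = 0.0206 + 0.0431 × 0.5237² = 0.03242.
L/D = CL/CD = 0.5237 / 0.03242 = 16.2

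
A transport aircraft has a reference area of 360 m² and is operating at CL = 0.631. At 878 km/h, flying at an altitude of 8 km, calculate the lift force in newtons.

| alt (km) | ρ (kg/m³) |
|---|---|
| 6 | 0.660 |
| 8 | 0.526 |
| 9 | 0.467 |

At 8 km, from the table: ρ = 0.526 kg/m³.
Convert speed: v = 878 km/h ÷ 3.6 = 243.9 m/s.
L = ½ρv²S·CL = ½ × 0.526 × 243.9² × 360 × 0.631 = 3.55×10^6 N ≈ 3550 kN

L = 3.55×10^6 N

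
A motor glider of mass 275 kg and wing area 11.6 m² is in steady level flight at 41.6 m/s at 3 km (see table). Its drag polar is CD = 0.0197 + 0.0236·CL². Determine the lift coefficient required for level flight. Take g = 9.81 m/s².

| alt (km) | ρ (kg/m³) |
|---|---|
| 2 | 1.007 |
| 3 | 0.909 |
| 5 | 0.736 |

At 3 km, from the table: ρ = 0.909 kg/m³.
Weight W = mg = 275 × 9.81 = 2697.8 N; in level flight L = W.
q = ½ρv² = ½ × 0.909 × 41.6² = 786.5 Pa.
CL = W/(q·S) = 2697.8 / (786.5 × 11.6) = 0.2957.

CL = 0.296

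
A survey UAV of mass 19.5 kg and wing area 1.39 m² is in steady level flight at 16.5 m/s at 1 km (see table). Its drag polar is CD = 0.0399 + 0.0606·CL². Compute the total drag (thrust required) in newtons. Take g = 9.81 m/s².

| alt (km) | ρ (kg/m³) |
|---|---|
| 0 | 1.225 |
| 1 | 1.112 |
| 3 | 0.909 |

At 1 km, from the table: ρ = 1.112 kg/m³.
Level flight ⇒ L = W = m·g = 19.5 × 9.81 = 191.3 N.
Dynamic pressure q = 0.5 × 1.112 × 16.5² = 151.4 Pa.
CL = W/(q·S) = 191.3 / (151.4 × 1.39) = 0.9092.
CD = 0.0399 + 0.0606 × 0.9092² = 0.08999.
D = q·S·CD = 151.4 × 1.39 × 0.08999 = 18.93 N

D = 18.9 N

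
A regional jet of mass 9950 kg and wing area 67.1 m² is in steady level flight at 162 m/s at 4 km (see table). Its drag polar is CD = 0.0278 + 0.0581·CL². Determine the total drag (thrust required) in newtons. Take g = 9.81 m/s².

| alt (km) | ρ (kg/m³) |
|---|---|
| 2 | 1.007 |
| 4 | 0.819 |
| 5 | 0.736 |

D = 20800 N

At 4 km, from the table: ρ = 0.819 kg/m³.
In steady level flight, lift balances weight: W = mg = 9950 × 9.81 = 97610 N.
Dynamic pressure q = 0.5 × 0.819 × 162² = 10750 Pa.
CL = W/(q·S) = 97610 / (10750 × 67.1) = 0.1354.
CD = 0.0278 + 0.0581 × 0.1354² = 0.02886.
D = q·S·CD = 10750 × 67.1 × 0.02886 = 20810 N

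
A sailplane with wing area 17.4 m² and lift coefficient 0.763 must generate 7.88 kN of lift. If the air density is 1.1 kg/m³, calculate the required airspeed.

v = 32.9 m/s

L = ½ρv²S·CL ⇒ v = √(2L/(ρ·S·CL))
v = √(2 × 7880 / (1.1 × 17.4 × 0.763)) = √1079 = 32.9 m/s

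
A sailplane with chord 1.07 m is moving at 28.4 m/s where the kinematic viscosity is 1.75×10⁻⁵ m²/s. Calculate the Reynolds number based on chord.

Re = 1.74×10^6

Re = v·c/ν = 28.4 × 1.07 / (1.75×10⁻⁵) = 1.74×10^6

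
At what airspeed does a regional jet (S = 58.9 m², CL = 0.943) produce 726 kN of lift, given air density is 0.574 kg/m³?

v = 213 m/s

L = ½ρv²S·CL ⇒ v = √(2L/(ρ·S·CL))
v = √(2 × 7.26×10^5 / (0.574 × 58.9 × 0.943)) = √45540 = 213 m/s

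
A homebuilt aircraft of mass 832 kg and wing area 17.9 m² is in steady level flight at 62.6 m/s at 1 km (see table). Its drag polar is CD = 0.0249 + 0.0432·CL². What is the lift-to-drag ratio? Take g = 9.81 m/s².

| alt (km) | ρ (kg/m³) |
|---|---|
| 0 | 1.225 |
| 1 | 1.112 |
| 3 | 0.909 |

At 1 km, from the table: ρ = 1.112 kg/m³.
Level flight ⇒ L = W = m·g = 832 × 9.81 = 8161.9 N.
q = ½ρv² = ½ × 1.112 × 62.6² = 2179 Pa.
Required CL = L/(qS) = 8161.9/(2179·17.9) = 0.2093.
CD = 0.0249 + 0.0432 × 0.2093² = 0.02679.
L/D = CL/CD = 0.2093 / 0.02679 = 7.81

L/D = 7.81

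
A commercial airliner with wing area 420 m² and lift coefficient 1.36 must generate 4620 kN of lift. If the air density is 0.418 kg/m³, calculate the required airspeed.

L = ½ρv²S·CL ⇒ v = √(2L/(ρ·S·CL))
v = √(2 × 4.62×10^6 / (0.418 × 420 × 1.36)) = √38700 = 197 m/s

v = 197 m/s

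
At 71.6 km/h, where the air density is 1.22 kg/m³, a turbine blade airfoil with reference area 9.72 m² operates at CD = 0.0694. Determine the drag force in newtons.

Convert speed: v = 71.6 km/h ÷ 3.6 = 19.89 m/s.
Dynamic pressure q = ½ρv² = ½ × 1.22 × 19.89² = 241.3 Pa.
D = q·S·CD = 241.3 × 9.72 × 0.0694 = 163 N

D = 163 N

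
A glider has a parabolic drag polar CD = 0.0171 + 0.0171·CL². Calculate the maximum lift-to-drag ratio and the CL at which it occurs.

For CD = CD0 + K·CL², (L/D)max occurs at CL* = √(CD0/K) and equals 1/(2√(K·CD0)).
(L/D)max = 1/(2√(0.0171 × 0.0171)) = 1/(2 × 0.0171) = 29.2
CL* = √(0.0171/0.0171) = 1

(L/D)max = 29.2, at CL = 1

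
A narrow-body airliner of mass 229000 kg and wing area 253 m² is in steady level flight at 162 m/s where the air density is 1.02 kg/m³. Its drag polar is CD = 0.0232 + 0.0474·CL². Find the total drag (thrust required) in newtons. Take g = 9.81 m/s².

D = 1.49×10^5 N

Weight W = mg = 229000 × 9.81 = 2.2465×10^6 N; in level flight L = W.
Dynamic pressure q = 0.5 × 1.02 × 162² = 13380 Pa.
CL = 2W/(ρv²S) = 2×2.2465×10^6/(1.02×162²×253) = 0.6634.
CD = 0.0232 + 0.0474 × 0.6634² = 0.04406.
D = q·S·CD = 13380 × 253 × 0.04406 = 1.492×10^5 N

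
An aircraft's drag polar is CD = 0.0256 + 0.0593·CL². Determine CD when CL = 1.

CD = 0.0256 + 0.0593 × 1² = 0.0256 + 0.0593 = 0.0849

CD = 0.0849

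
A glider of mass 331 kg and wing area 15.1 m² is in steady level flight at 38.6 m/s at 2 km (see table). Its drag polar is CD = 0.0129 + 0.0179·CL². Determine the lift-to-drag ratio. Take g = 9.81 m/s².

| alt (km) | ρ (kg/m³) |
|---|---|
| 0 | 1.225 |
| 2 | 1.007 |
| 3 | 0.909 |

L/D = 19.9

At 2 km, from the table: ρ = 1.007 kg/m³.
Level flight ⇒ L = W = m·g = 331 × 9.81 = 3247.1 N.
q = ½ρv² = ½ × 1.007 × 38.6² = 750.2 Pa.
Required CL = L/(qS) = 3247.1/(750.2·15.1) = 0.2866.
CD = 0.0129 + 0.0179 × 0.2866² = 0.01437.
L/D = CL/CD = 0.2866 / 0.01437 = 19.9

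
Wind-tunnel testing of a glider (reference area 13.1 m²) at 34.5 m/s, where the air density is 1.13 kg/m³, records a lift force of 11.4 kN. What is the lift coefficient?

CL = 1.29

From L = ½ρv²S·CL, rearranging gives CL = 2L/(ρv²S).
CL = 2 × 11400 / (1.13 × 34.5² × 13.1) = 1.29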